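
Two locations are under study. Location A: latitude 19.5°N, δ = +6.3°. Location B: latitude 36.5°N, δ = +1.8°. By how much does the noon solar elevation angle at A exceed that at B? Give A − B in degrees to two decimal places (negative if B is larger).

+21.50°

A: 90° − |19.5 − (6.3)| = 76.80°.
B: 90° − |36.5 − (1.8)| = 55.30°.
A − B = 76.80 − 55.30 = 21.50°.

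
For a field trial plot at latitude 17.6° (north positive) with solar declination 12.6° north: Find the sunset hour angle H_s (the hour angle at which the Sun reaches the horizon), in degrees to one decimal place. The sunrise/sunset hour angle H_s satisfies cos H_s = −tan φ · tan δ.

The sunset hour angle satisfies cos H_s = −tan φ tan δ = -0.0709, giving H_s = 94.07°.

94.1°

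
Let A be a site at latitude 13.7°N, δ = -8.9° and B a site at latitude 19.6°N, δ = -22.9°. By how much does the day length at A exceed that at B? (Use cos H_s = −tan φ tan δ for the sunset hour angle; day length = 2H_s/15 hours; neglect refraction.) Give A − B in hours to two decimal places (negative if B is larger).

A: H_s = arccos(−tan 13.7° · tan -8.9°) = 87.81°, so 2H_s/15 = 11.7080 h.
B: H_s = arccos(−tan 19.6° · tan -22.9°) = 81.35°, so 2H_s/15 = 10.8467 h.
A − B = 11.7080 − 10.8467 = 0.8613 h.

+0.86 h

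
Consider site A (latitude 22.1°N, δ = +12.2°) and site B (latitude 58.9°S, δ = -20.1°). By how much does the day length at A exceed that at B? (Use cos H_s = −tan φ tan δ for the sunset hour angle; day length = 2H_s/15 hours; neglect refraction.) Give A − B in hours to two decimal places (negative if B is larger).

-4.31 h

A: H_s = arccos(−tan 22.1° · tan 12.2°) = 95.04°, so 2H_s/15 = 12.6720 h.
B: H_s = arccos(−tan -58.9° · tan -20.1°) = 127.35°, so 2H_s/15 = 16.9800 h.
A − B = 12.6720 − 16.9800 = -4.3080 h.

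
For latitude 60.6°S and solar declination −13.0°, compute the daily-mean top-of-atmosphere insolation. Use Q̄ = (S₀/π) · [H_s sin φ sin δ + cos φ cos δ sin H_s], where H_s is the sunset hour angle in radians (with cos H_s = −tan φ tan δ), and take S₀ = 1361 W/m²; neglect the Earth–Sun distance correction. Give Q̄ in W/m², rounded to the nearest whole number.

358 W/m²

−tan φ tan δ = −(-1.7747)(-0.2309) = -0.4098; H_s = arccos(-0.4098) = 114.19°. In radians, H_s = 1.9930.
H_s sin φ sin δ = 1.9930 × -0.8712 × -0.2250 = 0.3907.
cos φ cos δ sin H_s = 0.4909 × 0.9744 × 0.9122 = 0.4363.
Q̄ = (1361/π) × (0.3907 + 0.4363) = 433.22 × 0.8270 = 358.27 W/m².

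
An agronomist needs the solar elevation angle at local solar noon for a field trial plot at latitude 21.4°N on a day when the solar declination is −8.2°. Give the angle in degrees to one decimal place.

60.4°

At local solar noon the hour angle is zero, so the elevation is 90° − |φ − δ| = 90° − |21.4° − (-8.2°)| = 90° − 29.6° = 60.4°.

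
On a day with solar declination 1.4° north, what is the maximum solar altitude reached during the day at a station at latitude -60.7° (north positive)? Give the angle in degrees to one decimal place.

At local solar noon the hour angle is zero, so the elevation is 90° − |φ − δ| = 90° − |-60.7° − (1.4°)| = 90° − 62.1° = 27.9°.

27.9°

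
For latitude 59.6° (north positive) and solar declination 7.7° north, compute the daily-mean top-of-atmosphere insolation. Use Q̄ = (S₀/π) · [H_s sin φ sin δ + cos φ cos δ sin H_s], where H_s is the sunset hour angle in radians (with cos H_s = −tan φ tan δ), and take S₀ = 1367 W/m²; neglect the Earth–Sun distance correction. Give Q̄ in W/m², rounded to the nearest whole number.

303 W/m²

The sunset hour angle satisfies cos H_s = −tan φ tan δ = -0.2305, giving H_s = 103.33°. In radians, H_s = 1.8034.
H_s sin φ sin δ = 1.8034 × 0.8625 × 0.1340 = 0.2084.
cos φ cos δ sin H_s = 0.5060 × 0.9910 × 0.9731 = 0.4880.
Q̄ = (1367/π) × (0.2084 + 0.4880) = 435.13 × 0.6964 = 303.02 W/m².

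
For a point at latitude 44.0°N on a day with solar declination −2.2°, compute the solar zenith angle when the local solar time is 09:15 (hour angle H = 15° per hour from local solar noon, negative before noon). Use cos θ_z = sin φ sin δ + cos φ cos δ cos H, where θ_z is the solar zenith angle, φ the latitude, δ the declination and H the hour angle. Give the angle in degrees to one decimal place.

59.1°

Hour angle H = 15° × (9.25 − 12) = -41.25°.
With φ = 44.0°, δ = -2.2°, H = -41.25°: sin φ sin δ = -0.0267, cos φ cos δ cos H = 0.5404, so cos θ_z = 0.5137.
θ_z = arccos(0.5137) = 59.09°.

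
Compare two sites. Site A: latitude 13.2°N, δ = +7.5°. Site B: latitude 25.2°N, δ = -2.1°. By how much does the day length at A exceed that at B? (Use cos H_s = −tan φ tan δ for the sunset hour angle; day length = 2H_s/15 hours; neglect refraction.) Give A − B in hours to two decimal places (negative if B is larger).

+0.37 h

A: H_s = arccos(−tan 13.2° · tan 7.5°) = 91.77°, so 2H_s/15 = 12.2360 h.
B: H_s = arccos(−tan 25.2° · tan -2.1°) = 89.01°, so 2H_s/15 = 11.8680 h.
A − B = 12.2360 − 11.8680 = 0.3680 h.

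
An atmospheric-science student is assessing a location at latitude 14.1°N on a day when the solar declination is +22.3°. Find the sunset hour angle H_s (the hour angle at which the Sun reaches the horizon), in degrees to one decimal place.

95.9°

−tan φ tan δ = −(0.2512)(0.4101) = -0.1030; H_s = arccos(-0.1030) = 95.91°.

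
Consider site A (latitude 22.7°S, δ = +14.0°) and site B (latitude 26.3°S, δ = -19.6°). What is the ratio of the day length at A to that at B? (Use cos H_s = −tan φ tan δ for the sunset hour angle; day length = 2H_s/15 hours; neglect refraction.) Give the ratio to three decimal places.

A: H_s = arccos(−tan -22.7° · tan 14.0°) = 84.01°, so 2H_s/15 = 11.2013 h.
B: H_s = arccos(−tan -26.3° · tan -19.6°) = 100.14°, so 2H_s/15 = 13.3520 h.
Ratio A/B = 11.2013 / 13.3520 = 0.8389.

0.839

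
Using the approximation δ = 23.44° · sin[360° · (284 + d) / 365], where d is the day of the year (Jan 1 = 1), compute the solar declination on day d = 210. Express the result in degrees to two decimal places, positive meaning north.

360 × (284 + 210) / 365 = 487.233°; sin(487.233°) = 0.7962.
δ = 23.44 × 0.7962 = 18.663° ≈ +18.66°.

+18.66°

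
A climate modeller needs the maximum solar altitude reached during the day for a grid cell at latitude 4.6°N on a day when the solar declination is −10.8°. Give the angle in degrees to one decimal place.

74.6°

At local solar noon the hour angle is zero, so the elevation is 90° − |φ − δ| = 90° − |4.6° − (-10.8°)| = 90° − 15.4° = 74.6°.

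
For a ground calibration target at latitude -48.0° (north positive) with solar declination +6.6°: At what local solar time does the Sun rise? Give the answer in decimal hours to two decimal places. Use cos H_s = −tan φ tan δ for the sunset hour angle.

6.49 h

−tan φ tan δ = −(-1.1106)(0.1157) = 0.1285; H_s = arccos(0.1285) = 82.62°.
Sunrise is at 12 − H_s/15 = 12 − 5.508 = 6.492 h local solar time.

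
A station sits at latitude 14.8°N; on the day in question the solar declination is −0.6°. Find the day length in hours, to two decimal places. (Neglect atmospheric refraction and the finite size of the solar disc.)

The sunset hour angle satisfies cos H_s = −tan φ tan δ = 0.0028, giving H_s = 89.84°.
Day length = 2 H_s / 15° h⁻¹ = 179.68° / 15 = 11.979 h.

11.98 hours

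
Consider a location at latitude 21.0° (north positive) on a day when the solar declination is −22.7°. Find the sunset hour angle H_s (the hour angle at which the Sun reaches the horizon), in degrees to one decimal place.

80.8°

cos H_s = −tan(21.0°) · tan(-22.7°) = 0.1606, so H_s = arccos(0.1606) = 80.76°.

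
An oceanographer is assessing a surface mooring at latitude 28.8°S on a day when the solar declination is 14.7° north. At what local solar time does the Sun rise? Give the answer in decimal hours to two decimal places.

−tan φ tan δ = −(-0.5498)(0.2623) = 0.1442; H_s = arccos(0.1442) = 81.71°.
Sunrise is at 12 − H_s/15 = 12 − 5.447 = 6.553 h local solar time.

6.55 h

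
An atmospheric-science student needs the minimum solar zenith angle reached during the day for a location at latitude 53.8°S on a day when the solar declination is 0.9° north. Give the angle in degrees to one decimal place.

At local solar noon the hour angle is zero, so the zenith angle is |φ − δ| = |-53.8° − (0.9°)| = 54.7°.

54.7°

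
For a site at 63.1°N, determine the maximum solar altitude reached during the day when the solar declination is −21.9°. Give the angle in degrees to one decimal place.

5.0°

At local solar noon the hour angle is zero, so the elevation is 90° − |φ − δ| = 90° − |63.1° − (-21.9°)| = 90° − 85.0° = 5.0°.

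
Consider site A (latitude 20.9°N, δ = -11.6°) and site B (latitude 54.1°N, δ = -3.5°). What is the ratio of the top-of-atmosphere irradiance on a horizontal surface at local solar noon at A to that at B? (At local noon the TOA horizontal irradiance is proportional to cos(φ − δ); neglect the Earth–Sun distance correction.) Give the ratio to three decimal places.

1.574

A: cos θ_z = cos(20.9° − (-11.6°)) = 0.8434.
B: cos θ_z = cos(54.1° − (-3.5°)) = 0.5358.
Ratio A/B = 0.8434 / 0.5358 = 1.5741.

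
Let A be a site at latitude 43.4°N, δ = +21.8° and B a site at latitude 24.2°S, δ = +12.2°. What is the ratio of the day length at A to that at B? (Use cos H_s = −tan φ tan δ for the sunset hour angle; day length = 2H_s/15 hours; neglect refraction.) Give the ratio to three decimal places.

1.329

A: H_s = arccos(−tan 43.4° · tan 21.8°) = 112.22°, so 2H_s/15 = 14.9627 h.
B: H_s = arccos(−tan -24.2° · tan 12.2°) = 84.42°, so 2H_s/15 = 11.2560 h.
Ratio A/B = 14.9627 / 11.2560 = 1.3293.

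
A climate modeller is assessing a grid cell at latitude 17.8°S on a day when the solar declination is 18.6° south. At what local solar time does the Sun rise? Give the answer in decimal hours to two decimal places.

The sunset hour angle satisfies cos H_s = −tan φ tan δ = -0.1081, giving H_s = 96.21°.
Sunrise is at 12 − H_s/15 = 12 − 6.414 = 5.586 h local solar time.

5.59 h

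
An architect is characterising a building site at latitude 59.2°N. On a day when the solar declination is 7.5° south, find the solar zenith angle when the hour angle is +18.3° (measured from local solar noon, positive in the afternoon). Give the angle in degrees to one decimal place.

cos θ_z = sin φ sin δ + cos φ cos δ cos H = (0.8590)(-0.1305) + (0.5120)(0.9914)(0.9494) = 0.3698.
θ_z = arccos(0.3698) = 68.30°.

68.3°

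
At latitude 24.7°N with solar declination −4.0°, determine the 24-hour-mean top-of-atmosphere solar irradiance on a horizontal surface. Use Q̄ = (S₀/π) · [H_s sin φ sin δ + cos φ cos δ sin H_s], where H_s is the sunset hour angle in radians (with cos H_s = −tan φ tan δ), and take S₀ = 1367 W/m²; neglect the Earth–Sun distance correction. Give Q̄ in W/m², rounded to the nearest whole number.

−tan φ tan δ = −(0.4599)(-0.0699) = 0.0321; H_s = arccos(0.0321) = 88.16°. In radians, H_s = 1.5387.
H_s sin φ sin δ = 1.5387 × 0.4179 × -0.0698 = -0.0449.
cos φ cos δ sin H_s = 0.9085 × 0.9976 × 0.9995 = 0.9059.
Q̄ = (1367/π) × (-0.0449 + 0.9059) = 435.13 × 0.8610 = 374.65 W/m².

375 W/m²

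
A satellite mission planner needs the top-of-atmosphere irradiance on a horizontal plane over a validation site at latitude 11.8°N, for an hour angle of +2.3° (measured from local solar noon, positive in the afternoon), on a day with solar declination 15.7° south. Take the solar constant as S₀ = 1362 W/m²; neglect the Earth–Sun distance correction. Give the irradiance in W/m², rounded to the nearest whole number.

cos θ_z = sin φ sin δ + cos φ cos δ cos H = (0.2045)(-0.2706) + (0.9789)(0.9627)(0.9992) = 0.8863.
Top-of-atmosphere irradiance = S₀ cos θ_z = 1362 × 0.8863 = 1207.14 W/m².

1207 W/m²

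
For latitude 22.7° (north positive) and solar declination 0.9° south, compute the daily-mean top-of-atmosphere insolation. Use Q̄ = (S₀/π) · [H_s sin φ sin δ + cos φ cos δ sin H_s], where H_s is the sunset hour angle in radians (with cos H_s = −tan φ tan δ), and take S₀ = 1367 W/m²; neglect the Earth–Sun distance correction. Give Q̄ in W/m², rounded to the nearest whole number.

397 W/m²

−tan φ tan δ = −(0.4183)(-0.0157) = 0.0066; H_s = arccos(0.0066) = 89.62°. In radians, H_s = 1.5642.
H_s sin φ sin δ = 1.5642 × 0.3859 × -0.0157 = -0.0095.
cos φ cos δ sin H_s = 0.9225 × 0.9999 × 1.0000 = 0.9224.
Q̄ = (1367/π) × (-0.0095 + 0.9224) = 435.13 × 0.9129 = 397.23 W/m².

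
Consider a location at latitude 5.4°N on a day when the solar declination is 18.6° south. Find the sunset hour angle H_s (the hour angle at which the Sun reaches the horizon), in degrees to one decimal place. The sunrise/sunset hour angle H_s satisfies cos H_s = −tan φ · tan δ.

88.2°

−tan φ tan δ = −(0.0945)(-0.3365) = 0.0318; H_s = arccos(0.0318) = 88.18°.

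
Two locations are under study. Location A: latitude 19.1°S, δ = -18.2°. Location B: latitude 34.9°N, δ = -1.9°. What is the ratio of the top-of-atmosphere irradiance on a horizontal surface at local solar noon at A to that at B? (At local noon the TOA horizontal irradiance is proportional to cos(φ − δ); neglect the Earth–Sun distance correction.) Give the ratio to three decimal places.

A: cos θ_z = cos(-19.1° − (-18.2°)) = 0.9999.
B: cos θ_z = cos(34.9° − (-1.9°)) = 0.8007.
Ratio A/B = 0.9999 / 0.8007 = 1.2488.

1.249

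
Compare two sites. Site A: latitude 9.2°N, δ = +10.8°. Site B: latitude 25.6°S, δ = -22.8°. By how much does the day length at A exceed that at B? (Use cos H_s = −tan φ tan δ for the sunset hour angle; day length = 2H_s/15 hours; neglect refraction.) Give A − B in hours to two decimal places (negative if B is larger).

A: H_s = arccos(−tan 9.2° · tan 10.8°) = 91.77°, so 2H_s/15 = 12.2360 h.
B: H_s = arccos(−tan -25.6° · tan -22.8°) = 101.62°, so 2H_s/15 = 13.5493 h.
A − B = 12.2360 − 13.5493 = -1.3133 h.

-1.31 h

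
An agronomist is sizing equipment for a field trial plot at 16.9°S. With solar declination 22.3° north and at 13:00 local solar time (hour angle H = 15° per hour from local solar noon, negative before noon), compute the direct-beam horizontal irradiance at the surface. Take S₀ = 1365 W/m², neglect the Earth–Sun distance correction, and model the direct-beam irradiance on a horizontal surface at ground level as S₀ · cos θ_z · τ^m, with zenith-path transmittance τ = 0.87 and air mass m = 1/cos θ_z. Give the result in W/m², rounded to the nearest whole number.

Hour angle H = 15° × (13 − 12) = 15.00°.
cos θ_z = sin φ sin δ + cos φ cos δ cos H = (-0.2907)(0.3795) + (0.9568)(0.9252)(0.9659) = 0.7447.
Air mass m = 1/cos θ_z = 1/0.7447 = 1.343; τ^m = 0.87^1.343 = 0.8294.
Surface direct beam = 1365 × 0.7447 × 0.8294 = 843.10 W/m².

843 W/m²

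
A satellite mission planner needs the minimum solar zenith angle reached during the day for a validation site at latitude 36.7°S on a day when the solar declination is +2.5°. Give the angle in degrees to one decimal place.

39.2°

At local solar noon the hour angle is zero, so the zenith angle is |φ − δ| = |-36.7° − (2.5°)| = 39.2°.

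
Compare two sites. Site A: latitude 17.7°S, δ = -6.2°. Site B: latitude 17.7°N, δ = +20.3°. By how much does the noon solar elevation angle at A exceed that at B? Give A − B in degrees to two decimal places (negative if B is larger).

A: 90° − |-17.7 − (-6.2)| = 78.50°.
B: 90° − |17.7 − (20.3)| = 87.40°.
A − B = 78.50 − 87.40 = -8.90°.

-8.90°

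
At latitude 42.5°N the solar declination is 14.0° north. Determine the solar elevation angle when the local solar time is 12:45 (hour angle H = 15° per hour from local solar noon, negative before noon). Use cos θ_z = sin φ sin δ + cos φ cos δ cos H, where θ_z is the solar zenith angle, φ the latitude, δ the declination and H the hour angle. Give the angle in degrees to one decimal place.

Hour angle H = 15° × (12.75 − 12) = 11.25°.
cos θ_z = sin(42.5°) sin(14.0°) + cos(42.5°) cos(14.0°) cos(11.25°) = 0.1634 + 0.7016 = 0.8650.
θ_z = arccos(0.8650) = 30.12°, so the elevation is 90° − 30.12° = 59.88°.

59.9°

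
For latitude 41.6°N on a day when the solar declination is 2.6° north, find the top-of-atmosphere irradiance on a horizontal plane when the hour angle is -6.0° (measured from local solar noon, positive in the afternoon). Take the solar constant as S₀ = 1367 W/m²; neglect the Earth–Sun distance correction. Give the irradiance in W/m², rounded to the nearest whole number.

cos θ_z = sin(41.6°) sin(2.6°) + cos(41.6°) cos(2.6°) cos(-6.00°) = 0.0301 + 0.7429 = 0.7730.
Top-of-atmosphere irradiance = S₀ cos θ_z = 1367 × 0.7730 = 1056.69 W/m².

1057 W/m²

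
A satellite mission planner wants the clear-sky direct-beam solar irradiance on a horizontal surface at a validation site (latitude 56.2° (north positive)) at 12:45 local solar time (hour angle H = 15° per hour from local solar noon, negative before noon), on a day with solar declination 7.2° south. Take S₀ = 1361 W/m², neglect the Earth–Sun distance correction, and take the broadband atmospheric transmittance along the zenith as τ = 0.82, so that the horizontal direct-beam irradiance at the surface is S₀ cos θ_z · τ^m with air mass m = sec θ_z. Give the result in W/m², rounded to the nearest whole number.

378 W/m²

Hour angle H = 15° × (12.75 − 12) = 11.25°.
cos θ_z = sin φ sin δ + cos φ cos δ cos H = (0.8310)(-0.1253) + (0.5563)(0.9921)(0.9808) = 0.4372.
Air mass m = 1/cos θ_z = 1/0.4372 = 2.287; τ^m = 0.82^2.287 = 0.6352.
Surface direct beam = 1361 × 0.4372 × 0.6352 = 377.96 W/m².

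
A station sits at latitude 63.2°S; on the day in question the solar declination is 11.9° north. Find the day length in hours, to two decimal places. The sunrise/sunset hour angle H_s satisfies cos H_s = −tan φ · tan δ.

−tan φ tan δ = −(-1.9797)(0.2107) = 0.4171; H_s = arccos(0.4171) = 65.35°.
Day length = 2 H_s / 15° h⁻¹ = 130.70° / 15 = 8.713 h.

8.71 hours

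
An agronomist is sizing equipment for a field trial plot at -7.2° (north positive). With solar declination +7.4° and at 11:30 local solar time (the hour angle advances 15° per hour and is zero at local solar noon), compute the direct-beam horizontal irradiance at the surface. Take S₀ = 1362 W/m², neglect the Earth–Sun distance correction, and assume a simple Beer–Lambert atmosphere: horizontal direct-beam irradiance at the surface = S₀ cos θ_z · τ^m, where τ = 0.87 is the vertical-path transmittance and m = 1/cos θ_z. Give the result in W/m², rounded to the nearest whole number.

1130 W/m²

Hour angle H = 15° × (11.5 − 12) = -7.50°.
cos θ_z = sin φ sin δ + cos φ cos δ cos H = (-0.1253)(0.1288) + (0.9921)(0.9917)(0.9914) = 0.9593.
Air mass m = 1/cos θ_z = 1/0.9593 = 1.042; τ^m = 0.87^1.042 = 0.8649.
Surface direct beam = 1362 × 0.9593 × 0.8649 = 1130.05 W/m².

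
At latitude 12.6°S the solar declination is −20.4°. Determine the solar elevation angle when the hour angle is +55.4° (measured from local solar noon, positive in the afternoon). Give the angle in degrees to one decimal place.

With φ = -12.6°, δ = -20.4°, H = 55.40°: sin φ sin δ = 0.0760, cos φ cos δ cos H = 0.5194, so cos θ_z = 0.5954.
θ_z = arccos(0.5954) = 53.46°, so the elevation is 90° − 53.46° = 36.54°.

36.5°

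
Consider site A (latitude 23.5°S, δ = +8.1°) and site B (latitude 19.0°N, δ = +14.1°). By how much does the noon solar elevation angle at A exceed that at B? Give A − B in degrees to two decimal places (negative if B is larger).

A: 90° − |-23.5 − (8.1)| = 58.40°.
B: 90° − |19.0 − (14.1)| = 85.10°.
A − B = 58.40 − 85.10 = -26.70°.

-26.70°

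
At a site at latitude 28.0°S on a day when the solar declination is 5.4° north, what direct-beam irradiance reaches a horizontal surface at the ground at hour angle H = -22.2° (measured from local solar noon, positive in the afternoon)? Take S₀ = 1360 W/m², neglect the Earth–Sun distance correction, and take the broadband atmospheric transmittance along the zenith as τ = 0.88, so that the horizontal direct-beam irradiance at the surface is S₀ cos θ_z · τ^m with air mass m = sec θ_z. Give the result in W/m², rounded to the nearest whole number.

887 W/m²

cos θ_z = sin φ sin δ + cos φ cos δ cos H = (-0.4695)(0.0941) + (0.8829)(0.9956)(0.9259) = 0.7697.
Air mass m = 1/cos θ_z = 1/0.7697 = 1.299; τ^m = 0.88^1.299 = 0.8470.
Surface direct beam = 1360 × 0.7697 × 0.8470 = 886.63 W/m².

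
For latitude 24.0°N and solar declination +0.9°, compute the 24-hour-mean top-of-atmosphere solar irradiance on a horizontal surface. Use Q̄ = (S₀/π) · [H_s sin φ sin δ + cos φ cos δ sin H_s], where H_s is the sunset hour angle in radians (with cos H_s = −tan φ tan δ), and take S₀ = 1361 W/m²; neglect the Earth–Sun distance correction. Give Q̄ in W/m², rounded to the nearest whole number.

400 W/m²

The sunset hour angle satisfies cos H_s = −tan φ tan δ = -0.0070, giving H_s = 90.40°. In radians, H_s = 1.5778.
H_s sin φ sin δ = 1.5778 × 0.4067 × 0.0157 = 0.0101.
cos φ cos δ sin H_s = 0.9135 × 0.9999 × 1.0000 = 0.9134.
Q̄ = (1361/π) × (0.0101 + 0.9134) = 433.22 × 0.9235 = 400.08 W/m².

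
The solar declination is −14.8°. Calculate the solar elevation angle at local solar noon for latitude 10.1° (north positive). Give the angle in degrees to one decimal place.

65.1°

At local solar noon the hour angle is zero, so the elevation is 90° − |φ − δ| = 90° − |10.1° − (-14.8°)| = 90° − 24.9° = 65.1°.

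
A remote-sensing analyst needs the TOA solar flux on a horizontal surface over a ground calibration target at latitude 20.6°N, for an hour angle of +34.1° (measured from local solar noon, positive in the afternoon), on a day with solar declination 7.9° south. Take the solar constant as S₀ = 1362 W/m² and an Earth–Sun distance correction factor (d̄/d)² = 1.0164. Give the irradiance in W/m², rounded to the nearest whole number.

996 W/m²

cos θ_z = sin φ sin δ + cos φ cos δ cos H = (0.3518)(-0.1374) + (0.9361)(0.9905)(0.8281) = 0.7195.
Top-of-atmosphere irradiance = S₀ (d̄/d)² cos θ_z = 1362 × 1.0164 × 0.7195 = 996.03 W/m².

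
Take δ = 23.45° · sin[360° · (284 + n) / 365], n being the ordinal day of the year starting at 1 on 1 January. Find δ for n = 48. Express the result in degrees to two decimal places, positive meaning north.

360 × (284 + 48) / 365 = 327.452°; sin(327.452°) = -0.5380.
δ = 23.45 × -0.5380 = -12.616° ≈ -12.62°.

-12.62°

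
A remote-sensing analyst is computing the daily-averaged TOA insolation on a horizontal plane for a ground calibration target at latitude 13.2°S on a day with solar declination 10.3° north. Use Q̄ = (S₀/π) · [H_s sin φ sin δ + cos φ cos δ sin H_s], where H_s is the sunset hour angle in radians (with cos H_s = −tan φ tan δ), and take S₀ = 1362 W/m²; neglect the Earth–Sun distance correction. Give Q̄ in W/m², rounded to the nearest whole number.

388 W/m²

−tan φ tan δ = −(-0.2345)(0.1817) = 0.0426; H_s = arccos(0.0426) = 87.56°. In radians, H_s = 1.5282.
H_s sin φ sin δ = 1.5282 × -0.2284 × 0.1788 = -0.0624.
cos φ cos δ sin H_s = 0.9736 × 0.9839 × 0.9991 = 0.9571.
Q̄ = (1362/π) × (-0.0624 + 0.9571) = 433.54 × 0.8947 = 387.89 W/m².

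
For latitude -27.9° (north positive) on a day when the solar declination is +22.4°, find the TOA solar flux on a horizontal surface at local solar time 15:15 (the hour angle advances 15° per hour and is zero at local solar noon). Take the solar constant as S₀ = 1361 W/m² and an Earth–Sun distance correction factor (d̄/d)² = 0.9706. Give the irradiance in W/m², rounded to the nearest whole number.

Hour angle H = 15° × (15.25 − 12) = 48.75°.
cos θ_z = sin φ sin δ + cos φ cos δ cos H = (-0.4679)(0.3811) + (0.8838)(0.9245)(0.6593) = 0.3604.
Top-of-atmosphere irradiance = S₀ (d̄/d)² cos θ_z = 1361 × 0.9706 × 0.3604 = 476.08 W/m².

476 W/m²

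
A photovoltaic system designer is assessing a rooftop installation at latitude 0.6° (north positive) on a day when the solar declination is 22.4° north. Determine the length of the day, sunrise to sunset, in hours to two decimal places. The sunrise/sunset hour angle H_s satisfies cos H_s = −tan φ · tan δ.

The sunset hour angle satisfies cos H_s = −tan φ tan δ = -0.0043, giving H_s = 90.25°.
Day length = 2 H_s / 15° h⁻¹ = 180.50° / 15 = 12.033 h.

12.03 hours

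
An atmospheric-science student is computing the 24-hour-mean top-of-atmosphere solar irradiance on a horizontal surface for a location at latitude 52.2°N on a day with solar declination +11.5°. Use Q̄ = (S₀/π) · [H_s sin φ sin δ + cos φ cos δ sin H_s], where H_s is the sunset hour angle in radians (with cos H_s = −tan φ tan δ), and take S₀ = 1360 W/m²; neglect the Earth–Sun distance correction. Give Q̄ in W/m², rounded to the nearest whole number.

The sunset hour angle satisfies cos H_s = −tan φ tan δ = -0.2623, giving H_s = 105.21°. In radians, H_s = 1.8363.
H_s sin φ sin δ = 1.8363 × 0.7902 × 0.1994 = 0.2893.
cos φ cos δ sin H_s = 0.6129 × 0.9799 × 0.9650 = 0.5796.
Q̄ = (1360/π) × (0.2893 + 0.5796) = 432.90 × 0.8689 = 376.15 W/m².

376 W/m²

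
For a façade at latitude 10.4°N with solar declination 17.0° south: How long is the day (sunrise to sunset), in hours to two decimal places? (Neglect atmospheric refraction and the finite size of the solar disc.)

The sunset hour angle satisfies cos H_s = −tan φ tan δ = 0.0561, giving H_s = 86.78°.
Day length = 2 H_s / 15° h⁻¹ = 173.56° / 15 = 11.571 h.

11.57 hours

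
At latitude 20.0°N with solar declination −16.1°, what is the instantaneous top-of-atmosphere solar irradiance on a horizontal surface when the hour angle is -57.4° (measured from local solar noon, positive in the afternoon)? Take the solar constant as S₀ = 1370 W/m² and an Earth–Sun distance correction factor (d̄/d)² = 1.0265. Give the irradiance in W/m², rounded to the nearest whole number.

cos θ_z = sin(20.0°) sin(-16.1°) + cos(20.0°) cos(-16.1°) cos(-57.40°) = -0.0948 + 0.4864 = 0.3916.
Top-of-atmosphere irradiance = S₀ (d̄/d)² cos θ_z = 1370 × 1.0265 × 0.3916 = 550.71 W/m².

551 W/m²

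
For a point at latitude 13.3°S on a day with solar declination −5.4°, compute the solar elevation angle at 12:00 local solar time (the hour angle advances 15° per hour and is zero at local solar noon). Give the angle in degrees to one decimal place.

82.1°

Hour angle H = 15° × (12 − 12) = 0.00°.
cos θ_z = sin(-13.3°) sin(-5.4°) + cos(-13.3°) cos(-5.4°) cos(0.00°) = 0.0216 + 0.9689 = 0.9905.
θ_z = arccos(0.9905) = 7.90°, so the elevation is 90° − 7.90° = 82.10°.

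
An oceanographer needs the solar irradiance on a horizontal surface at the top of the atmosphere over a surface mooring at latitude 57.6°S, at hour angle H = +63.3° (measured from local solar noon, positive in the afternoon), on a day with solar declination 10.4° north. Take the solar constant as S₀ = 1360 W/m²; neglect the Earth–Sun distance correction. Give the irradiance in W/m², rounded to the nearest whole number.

115 W/m²

cos θ_z = sin φ sin δ + cos φ cos δ cos H = (-0.8443)(0.1805) + (0.5358)(0.9836)(0.4493) = 0.0844.
Top-of-atmosphere irradiance = S₀ cos θ_z = 1360 × 0.0844 = 114.78 W/m².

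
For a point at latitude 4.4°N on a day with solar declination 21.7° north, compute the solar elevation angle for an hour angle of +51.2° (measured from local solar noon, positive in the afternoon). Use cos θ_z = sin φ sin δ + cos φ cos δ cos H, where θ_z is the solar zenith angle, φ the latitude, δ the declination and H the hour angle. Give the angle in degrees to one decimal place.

37.5°

cos θ_z = sin(4.4°) sin(21.7°) + cos(4.4°) cos(21.7°) cos(51.20°) = 0.0284 + 0.5805 = 0.6089.
θ_z = arccos(0.6089) = 52.49°, so the elevation is 90° − 52.49° = 37.51°.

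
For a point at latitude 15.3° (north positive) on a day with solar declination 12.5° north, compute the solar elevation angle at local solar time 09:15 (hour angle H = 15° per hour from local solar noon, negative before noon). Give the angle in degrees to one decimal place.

Hour angle H = 15° × (9.25 − 12) = -41.25°.
With φ = 15.3°, δ = 12.5°, H = -41.25°: sin φ sin δ = 0.0571, cos φ cos δ cos H = 0.7080, so cos θ_z = 0.7651.
θ_z = arccos(0.7651) = 40.08°, so the elevation is 90° − 40.08° = 49.92°.

49.9°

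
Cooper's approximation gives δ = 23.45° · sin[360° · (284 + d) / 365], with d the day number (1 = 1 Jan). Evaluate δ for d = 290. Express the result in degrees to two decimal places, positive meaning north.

360 × (284 + 290) / 365 = 566.137°; sin(566.137°) = -0.4405.
δ = 23.45 × -0.4405 = -10.330° ≈ -10.33°.

-10.33°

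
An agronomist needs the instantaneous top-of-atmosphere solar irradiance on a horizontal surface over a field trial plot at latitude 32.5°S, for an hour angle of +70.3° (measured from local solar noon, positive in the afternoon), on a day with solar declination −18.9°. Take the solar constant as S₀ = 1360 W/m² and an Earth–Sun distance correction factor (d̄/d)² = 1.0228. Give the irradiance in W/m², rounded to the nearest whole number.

cos θ_z = sin(-32.5°) sin(-18.9°) + cos(-32.5°) cos(-18.9°) cos(70.30°) = 0.1740 + 0.2690 = 0.4430.
Top-of-atmosphere irradiance = S₀ (d̄/d)² cos θ_z = 1360 × 1.0228 × 0.4430 = 616.22 W/m².

616 W/m²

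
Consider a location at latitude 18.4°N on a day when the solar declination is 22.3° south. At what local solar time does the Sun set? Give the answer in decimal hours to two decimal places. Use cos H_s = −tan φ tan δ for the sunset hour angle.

17.48 h

cos H_s = −tan(18.4°) · tan(-22.3°) = 0.1364, so H_s = arccos(0.1364) = 82.16°.
Sunset is at 12 + H_s/15 = 12 + 5.477 = 17.477 h local solar time.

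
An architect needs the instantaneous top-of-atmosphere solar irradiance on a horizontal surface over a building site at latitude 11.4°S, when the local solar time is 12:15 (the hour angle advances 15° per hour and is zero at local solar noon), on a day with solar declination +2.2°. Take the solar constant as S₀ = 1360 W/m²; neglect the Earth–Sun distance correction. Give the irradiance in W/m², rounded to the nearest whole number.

Hour angle H = 15° × (12.25 − 12) = 3.75°.
With φ = -11.4°, δ = 2.2°, H = 3.75°: sin φ sin δ = -0.0076, cos φ cos δ cos H = 0.9775, so cos θ_z = 0.9699.
Top-of-atmosphere irradiance = S₀ cos θ_z = 1360 × 0.9699 = 1319.06 W/m².

1319 W/m²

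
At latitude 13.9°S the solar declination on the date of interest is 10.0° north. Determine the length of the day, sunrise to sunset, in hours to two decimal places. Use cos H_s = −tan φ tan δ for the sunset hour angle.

11.67 hours

cos H_s = −tan(-13.9°) · tan(10.0°) = 0.0436, so H_s = arccos(0.0436) = 87.50°.
Day length = 2 H_s / 15° h⁻¹ = 175.00° / 15 = 11.667 h.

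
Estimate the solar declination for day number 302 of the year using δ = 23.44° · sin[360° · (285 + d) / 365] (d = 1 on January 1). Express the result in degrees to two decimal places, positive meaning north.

360 × (285 + 302) / 365 = 578.959°; sin(578.959°) = -0.6288.
δ = 23.44 × -0.6288 = -14.739° ≈ -14.74°.

-14.74°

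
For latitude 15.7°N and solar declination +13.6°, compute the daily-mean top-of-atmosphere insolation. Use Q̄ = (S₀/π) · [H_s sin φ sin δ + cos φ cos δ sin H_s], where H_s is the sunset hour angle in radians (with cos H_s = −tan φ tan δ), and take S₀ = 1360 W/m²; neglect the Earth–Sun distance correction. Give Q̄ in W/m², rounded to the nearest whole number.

−tan φ tan δ = −(0.2811)(0.2419) = -0.0680; H_s = arccos(-0.0680) = 93.90°. In radians, H_s = 1.6389.
H_s sin φ sin δ = 1.6389 × 0.2706 × 0.2351 = 0.1043.
cos φ cos δ sin H_s = 0.9627 × 0.9720 × 0.9977 = 0.9336.
Q̄ = (1360/π) × (0.1043 + 0.9336) = 432.90 × 1.0379 = 449.31 W/m².

449 W/m²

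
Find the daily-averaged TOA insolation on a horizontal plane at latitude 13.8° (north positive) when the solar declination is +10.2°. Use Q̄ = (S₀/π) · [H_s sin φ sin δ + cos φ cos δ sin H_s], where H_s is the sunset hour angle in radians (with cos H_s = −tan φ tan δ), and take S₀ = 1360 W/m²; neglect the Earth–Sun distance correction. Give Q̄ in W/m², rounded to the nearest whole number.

443 W/m²

The sunset hour angle satisfies cos H_s = −tan φ tan δ = -0.0442, giving H_s = 92.53°. In radians, H_s = 1.6150.
H_s sin φ sin δ = 1.6150 × 0.2385 × 0.1771 = 0.0682.
cos φ cos δ sin H_s = 0.9711 × 0.9842 × 0.9990 = 0.9548.
Q̄ = (1360/π) × (0.0682 + 0.9548) = 432.90 × 1.0230 = 442.86 W/m².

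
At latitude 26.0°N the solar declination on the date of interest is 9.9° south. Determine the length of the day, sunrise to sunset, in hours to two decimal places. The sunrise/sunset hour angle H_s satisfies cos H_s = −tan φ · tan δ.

cos H_s = −tan(26.0°) · tan(-9.9°) = 0.0851, so H_s = arccos(0.0851) = 85.12°.
Day length = 2 H_s / 15° h⁻¹ = 170.24° / 15 = 11.349 h.

11.35 hours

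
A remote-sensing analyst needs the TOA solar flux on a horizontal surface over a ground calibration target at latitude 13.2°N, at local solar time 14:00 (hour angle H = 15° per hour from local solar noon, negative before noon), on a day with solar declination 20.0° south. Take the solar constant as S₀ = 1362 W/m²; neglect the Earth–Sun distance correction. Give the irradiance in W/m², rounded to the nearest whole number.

973 W/m²

Hour angle H = 15° × (14 − 12) = 30.00°.
cos θ_z = sin(13.2°) sin(-20.0°) + cos(13.2°) cos(-20.0°) cos(30.00°) = -0.0781 + 0.7923 = 0.7142.
Top-of-atmosphere irradiance = S₀ cos θ_z = 1362 × 0.7142 = 972.74 W/m².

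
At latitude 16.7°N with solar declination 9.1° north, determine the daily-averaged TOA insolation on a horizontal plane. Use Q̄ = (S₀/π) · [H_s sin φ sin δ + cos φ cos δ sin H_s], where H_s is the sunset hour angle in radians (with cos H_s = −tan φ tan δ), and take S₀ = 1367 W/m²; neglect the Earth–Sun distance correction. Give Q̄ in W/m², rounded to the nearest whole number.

−tan φ tan δ = −(0.3000)(0.1602) = -0.0481; H_s = arccos(-0.0481) = 92.76°. In radians, H_s = 1.6190.
H_s sin φ sin δ = 1.6190 × 0.2874 × 0.1582 = 0.0736.
cos φ cos δ sin H_s = 0.9578 × 0.9874 × 0.9988 = 0.9446.
Q̄ = (1367/π) × (0.0736 + 0.9446) = 435.13 × 1.0182 = 443.05 W/m².

443 W/m²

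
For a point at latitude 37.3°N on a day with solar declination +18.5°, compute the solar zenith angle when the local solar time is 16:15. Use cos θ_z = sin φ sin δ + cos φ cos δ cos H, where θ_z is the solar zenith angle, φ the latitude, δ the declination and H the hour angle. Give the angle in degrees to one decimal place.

58.3°

Hour angle H = 15° × (16.25 − 12) = 63.75°.
With φ = 37.3°, δ = 18.5°, H = 63.75°: sin φ sin δ = 0.1923, cos φ cos δ cos H = 0.3336, so cos θ_z = 0.5259.
θ_z = arccos(0.5259) = 58.27°.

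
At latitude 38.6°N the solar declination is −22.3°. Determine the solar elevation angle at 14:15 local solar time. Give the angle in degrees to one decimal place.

Hour angle H = 15° × (14.25 − 12) = 33.75°.
cos θ_z = sin(38.6°) sin(-22.3°) + cos(38.6°) cos(-22.3°) cos(33.75°) = -0.2367 + 0.6012 = 0.3645.
θ_z = arccos(0.3645) = 68.62°, so the elevation is 90° − 68.62° = 21.38°.

21.4°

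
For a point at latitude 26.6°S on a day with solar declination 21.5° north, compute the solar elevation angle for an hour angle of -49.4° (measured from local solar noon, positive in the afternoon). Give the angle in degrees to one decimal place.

cos θ_z = sin(-26.6°) sin(21.5°) + cos(-26.6°) cos(21.5°) cos(-49.40°) = -0.1641 + 0.5414 = 0.3773.
θ_z = arccos(0.3773) = 67.83°, so the elevation is 90° − 67.83° = 22.17°.

22.2°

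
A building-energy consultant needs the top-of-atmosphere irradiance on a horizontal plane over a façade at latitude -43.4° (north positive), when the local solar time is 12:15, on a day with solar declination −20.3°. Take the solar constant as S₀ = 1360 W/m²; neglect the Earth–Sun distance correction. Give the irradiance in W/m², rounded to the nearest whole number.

1249 W/m²

Hour angle H = 15° × (12.25 − 12) = 3.75°.
With φ = -43.4°, δ = -20.3°, H = 3.75°: sin φ sin δ = 0.2384, cos φ cos δ cos H = 0.6800, so cos θ_z = 0.9184.
Top-of-atmosphere irradiance = S₀ cos θ_z = 1360 × 0.9184 = 1249.02 W/m².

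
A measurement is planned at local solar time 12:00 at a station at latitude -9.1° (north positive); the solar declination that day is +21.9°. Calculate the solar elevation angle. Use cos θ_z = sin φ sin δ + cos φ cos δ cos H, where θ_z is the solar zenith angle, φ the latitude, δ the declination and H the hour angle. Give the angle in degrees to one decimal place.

Hour angle H = 15° × (12 − 12) = 0.00°.
cos θ_z = sin φ sin δ + cos φ cos δ cos H = (-0.1582)(0.3730) + (0.9874)(0.9278)(1.0000) = 0.8571.
θ_z = arccos(0.8571) = 31.01°, so the elevation is 90° − 31.01° = 58.99°.

59.0°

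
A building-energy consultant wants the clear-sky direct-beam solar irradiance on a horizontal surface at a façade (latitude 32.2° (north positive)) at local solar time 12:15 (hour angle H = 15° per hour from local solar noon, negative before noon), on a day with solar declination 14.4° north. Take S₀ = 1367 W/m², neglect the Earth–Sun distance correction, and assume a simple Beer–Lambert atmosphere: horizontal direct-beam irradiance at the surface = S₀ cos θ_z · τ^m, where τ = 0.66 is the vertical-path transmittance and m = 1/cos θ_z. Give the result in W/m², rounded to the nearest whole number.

Hour angle H = 15° × (12.25 − 12) = 3.75°.
With φ = 32.2°, δ = 14.4°, H = 3.75°: sin φ sin δ = 0.1325, cos φ cos δ cos H = 0.8179, so cos θ_z = 0.9504.
Air mass m = 1/cos θ_z = 1/0.9504 = 1.052; τ^m = 0.66^1.052 = 0.6459.
Surface direct beam = 1367 × 0.9504 × 0.6459 = 839.15 W/m².

839 W/m²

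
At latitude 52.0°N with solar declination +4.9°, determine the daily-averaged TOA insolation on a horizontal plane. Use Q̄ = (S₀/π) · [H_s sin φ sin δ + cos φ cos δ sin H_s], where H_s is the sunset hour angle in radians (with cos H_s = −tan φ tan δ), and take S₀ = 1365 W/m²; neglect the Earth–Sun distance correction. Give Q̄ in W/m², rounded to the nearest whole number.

cos H_s = −tan(52.0°) · tan(4.9°) = -0.1097, so H_s = arccos(-0.1097) = 96.30°. In radians, H_s = 1.6808.
H_s sin φ sin δ = 1.6808 × 0.7880 × 0.0854 = 0.1131.
cos φ cos δ sin H_s = 0.6157 × 0.9963 × 0.9940 = 0.6097.
Q̄ = (1365/π) × (0.1131 + 0.6097) = 434.49 × 0.7228 = 314.05 W/m².

314 W/m²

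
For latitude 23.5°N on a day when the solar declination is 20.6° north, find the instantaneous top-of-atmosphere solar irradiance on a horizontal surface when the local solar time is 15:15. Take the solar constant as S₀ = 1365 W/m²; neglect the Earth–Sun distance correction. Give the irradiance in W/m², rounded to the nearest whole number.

Hour angle H = 15° × (15.25 − 12) = 48.75°.
cos θ_z = sin(23.5°) sin(20.6°) + cos(23.5°) cos(20.6°) cos(48.75°) = 0.1403 + 0.5660 = 0.7063.
Top-of-atmosphere irradiance = S₀ cos θ_z = 1365 × 0.7063 = 964.10 W/m².

964 W/m²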